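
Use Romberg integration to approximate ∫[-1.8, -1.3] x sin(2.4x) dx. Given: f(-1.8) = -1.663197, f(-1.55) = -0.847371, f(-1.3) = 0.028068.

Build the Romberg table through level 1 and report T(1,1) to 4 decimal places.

-0.4187

T(0,0) (trapezoid, 1 panel, h=0.5000): -0.408782
T(1,0) (trapezoid, 2 panels, h=0.2500): -0.416234
T(1,1) = -0.416234 + (-0.416234 − (-0.408782))/3 = -0.418718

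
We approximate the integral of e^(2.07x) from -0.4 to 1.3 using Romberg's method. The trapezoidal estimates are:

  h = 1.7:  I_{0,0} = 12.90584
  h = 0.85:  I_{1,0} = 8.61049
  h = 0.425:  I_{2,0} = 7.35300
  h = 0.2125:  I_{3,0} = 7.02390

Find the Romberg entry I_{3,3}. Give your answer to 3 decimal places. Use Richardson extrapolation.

6.913

I_{1,1} = 8.61049 + (8.61049 − 12.90584)/3 = 7.17871
I_{2,1} = 7.35300 + (7.35300 − 8.61049)/3 = 6.93384
I_{3,1} = (4·7.02390 − 7.35300) / 3 = 6.91420
I_{2,2} = 6.93384 + (6.93384 − 7.17871)/15 = 6.91752
I_{3,2} = (16·6.91420 − 6.93384) / 15 = 6.91289
I_{3,3} = 6.91289 + (6.91289 − 6.91752)/63 = 6.91282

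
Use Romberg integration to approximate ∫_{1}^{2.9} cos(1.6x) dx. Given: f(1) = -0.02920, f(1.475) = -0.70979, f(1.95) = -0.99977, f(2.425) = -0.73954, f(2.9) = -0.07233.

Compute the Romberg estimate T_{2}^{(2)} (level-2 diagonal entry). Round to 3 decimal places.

T_{0}^{(0)} (trapezoid, 1 panel, h=1.9000): -0.09645
T_{1}^{(0)} (trapezoid, 2 panels, h=0.9500): -0.99801
T_{2}^{(0)} (trapezoid, 4 panels, h=0.4750): -1.18744
T_{1}^{(1)} = -0.99801 + (-0.99801 − (-0.09645))/3 = -1.29853
T_{2}^{(1)} = -1.18744 + (-1.18744 − (-0.99801))/3 = -1.25058
T_{2}^{(2)} = -1.25058 + (-1.25058 − (-1.29853))/15 = -1.24738

-1.247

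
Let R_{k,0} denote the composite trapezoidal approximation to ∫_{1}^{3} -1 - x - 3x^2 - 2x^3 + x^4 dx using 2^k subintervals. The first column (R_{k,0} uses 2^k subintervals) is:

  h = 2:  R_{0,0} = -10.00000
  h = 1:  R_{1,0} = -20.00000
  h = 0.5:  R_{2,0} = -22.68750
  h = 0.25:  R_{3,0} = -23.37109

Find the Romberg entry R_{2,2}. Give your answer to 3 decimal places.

-23.600

Richardson extrapolation on the trapezoidal column (denominator 4−1=3):
R_{1,1} = (4·(-20.00000) − (-10.00000)) / 3 = -23.33333
R_{2,1} = -22.68750 + (-22.68750 − (-20.00000))/3 = -23.58333
R_{2,2} = -23.58333 + (-23.58333 − (-23.33333))/15 = -23.60000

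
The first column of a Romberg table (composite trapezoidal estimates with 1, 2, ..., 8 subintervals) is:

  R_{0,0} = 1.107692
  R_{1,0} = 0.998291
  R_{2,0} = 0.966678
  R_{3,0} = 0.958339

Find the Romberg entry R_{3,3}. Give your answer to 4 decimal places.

R_{1,1} = (4·0.998291 − 1.107692) / 3 = 0.961824
R_{2,1} = 0.966678 + (0.966678 − 0.998291)/3 = 0.956140
R_{3,1} = 0.958339 + (0.958339 − 0.966678)/3 = 0.955559
R_{2,2} = (16·0.956140 − 0.961824) / 15 = 0.955761
R_{3,2} = (16·0.955559 − 0.956140) / 15 = 0.955520
R_{3,3} = (64·0.955520 − 0.955761) / 63 = 0.955516

0.9555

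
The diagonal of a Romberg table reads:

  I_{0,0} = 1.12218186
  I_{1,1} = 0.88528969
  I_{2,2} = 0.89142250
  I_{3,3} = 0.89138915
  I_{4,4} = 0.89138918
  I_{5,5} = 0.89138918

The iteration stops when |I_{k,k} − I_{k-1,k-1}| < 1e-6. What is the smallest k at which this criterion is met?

|I_{1,1} − I_{0,0}| = 0.23689217 ≥ 1e-6
|I_{2,2} − I_{1,1}| = 0.00613281 ≥ 1e-6
|I_{3,3} − I_{2,2}| = 0.00003335 ≥ 1e-6
|I_{4,4} − I_{3,3}| = 0.00000003 < 1e-6

k = 4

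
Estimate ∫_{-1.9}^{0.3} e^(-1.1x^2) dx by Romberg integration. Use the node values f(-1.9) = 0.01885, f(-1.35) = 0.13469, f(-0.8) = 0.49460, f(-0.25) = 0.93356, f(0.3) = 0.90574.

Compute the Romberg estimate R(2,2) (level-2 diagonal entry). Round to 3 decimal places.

R(0,0) (trapezoid, 1 panel, h=2.2000): 1.01705
R(1,0) (trapezoid, 2 panels, h=1.1000): 1.05258
R(2,0) (trapezoid, 4 panels, h=0.5500): 1.11383
R(1,1) = 1.05258 + (1.05258 − 1.01705)/3 = 1.06442
R(2,1) = 1.11383 + (1.11383 − 1.05258)/3 = 1.13425
R(2,2) = 1.13425 + (1.13425 − 1.06442)/15 = 1.13891

1.139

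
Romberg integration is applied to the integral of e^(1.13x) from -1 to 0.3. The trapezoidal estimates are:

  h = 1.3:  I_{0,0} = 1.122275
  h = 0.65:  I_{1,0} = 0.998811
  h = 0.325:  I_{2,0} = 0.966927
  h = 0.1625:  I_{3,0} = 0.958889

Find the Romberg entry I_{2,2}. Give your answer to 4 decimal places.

0.9562

I_{1,1} = (4·0.998811 − 1.122275) / 3 = 0.957656
I_{2,1} = (4·0.966927 − 0.998811) / 3 = 0.956299
I_{2,2} = (16·0.956299 − 0.957656) / 15 = 0.956209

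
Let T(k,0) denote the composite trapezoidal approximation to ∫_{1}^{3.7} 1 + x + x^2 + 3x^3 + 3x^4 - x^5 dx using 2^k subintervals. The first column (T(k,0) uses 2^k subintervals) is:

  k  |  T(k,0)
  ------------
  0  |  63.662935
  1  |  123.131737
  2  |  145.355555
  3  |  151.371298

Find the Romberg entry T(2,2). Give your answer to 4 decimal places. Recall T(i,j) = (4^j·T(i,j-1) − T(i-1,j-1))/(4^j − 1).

Richardson extrapolation on the trapezoidal column (denominator 4−1=3):
T(1,1) = (4·123.131737 − 63.662935) / 3 = 142.954671
T(2,1) = (4·145.355555 − 123.131737) / 3 = 152.763494
T(2,2) = 152.763494 + (152.763494 − 142.954671)/15 = 153.417416

153.4174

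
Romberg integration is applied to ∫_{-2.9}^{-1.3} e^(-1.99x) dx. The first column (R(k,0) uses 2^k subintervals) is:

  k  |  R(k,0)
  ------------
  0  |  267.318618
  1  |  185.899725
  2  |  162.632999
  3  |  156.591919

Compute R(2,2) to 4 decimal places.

Richardson extrapolation on the trapezoidal column (denominator 4−1=3):
R(1,1) = (4·185.899725 − 267.318618) / 3 = 158.760094
R(2,1) = 162.632999 + (162.632999 − 185.899725)/3 = 154.877424
R(2,2) = (16·154.877424 − 158.760094) / 15 = 154.618579

154.6186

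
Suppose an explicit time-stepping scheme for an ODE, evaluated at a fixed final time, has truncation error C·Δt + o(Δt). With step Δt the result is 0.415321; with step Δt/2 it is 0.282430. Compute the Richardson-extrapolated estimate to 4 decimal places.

The leading error scales as Δt; refining by a factor of 2 reduces it by 2^1 = 2.
Extrapolated value = (2·A(Δt/2) − A(Δt)) / (2 − 1)
= (2·0.282430 − 0.415321) / 1
= 0.149539 / 1 = 0.149539

0.1495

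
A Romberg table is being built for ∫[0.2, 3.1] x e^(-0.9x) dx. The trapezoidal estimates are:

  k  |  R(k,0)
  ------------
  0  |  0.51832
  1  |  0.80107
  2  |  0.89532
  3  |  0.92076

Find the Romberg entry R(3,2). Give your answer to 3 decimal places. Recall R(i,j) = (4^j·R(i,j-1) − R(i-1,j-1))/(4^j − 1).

0.929

R(2,1) = (4·0.89532 − 0.80107) / 3 = 0.92674
R(3,1) = 0.92076 + (0.92076 − 0.89532)/3 = 0.92924
R(3,2) = 0.92924 + (0.92924 − 0.92674)/15 = 0.92941
(Column j=1 coincides with Simpson's rule on the same nodes.)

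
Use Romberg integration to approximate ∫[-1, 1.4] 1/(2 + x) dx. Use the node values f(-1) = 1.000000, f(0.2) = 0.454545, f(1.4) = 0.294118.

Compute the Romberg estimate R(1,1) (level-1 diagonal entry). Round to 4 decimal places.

R(0,0) (trapezoid, 1 panel, h=2.4000): 1.552942
R(1,0) (trapezoid, 2 panels, h=1.2000): 1.321925
R(1,1) = 1.321925 + (1.321925 − 1.552942)/3 = 1.244919

1.2449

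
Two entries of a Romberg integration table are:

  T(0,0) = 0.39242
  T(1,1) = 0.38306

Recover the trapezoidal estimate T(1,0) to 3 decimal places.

From T(1,1) = (4·T(1,0) − T(0,0))/3, solve for T(1,0):
4·T(1,0) = 3·0.38306 + 0.39242 = 1.54160
T(1,0) = 0.38540

0.385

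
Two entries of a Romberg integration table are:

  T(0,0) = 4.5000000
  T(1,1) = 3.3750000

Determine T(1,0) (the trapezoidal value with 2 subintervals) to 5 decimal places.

3.65625

From T(1,1) = (4·T(1,0) − T(0,0))/3, solve for T(1,0):
4·T(1,0) = 3·3.3750000 + 4.5000000 = 14.6250000
T(1,0) = 3.6562500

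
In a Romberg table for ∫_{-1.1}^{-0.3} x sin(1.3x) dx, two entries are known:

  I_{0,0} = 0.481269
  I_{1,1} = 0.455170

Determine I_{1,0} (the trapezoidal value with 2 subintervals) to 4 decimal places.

0.4617

From I_{1,1} = (4·I_{1,0} − I_{0,0})/3, solve for I_{1,0}:
4·I_{1,0} = 3·0.455170 + 0.481269 = 1.846779
I_{1,0} = 0.461695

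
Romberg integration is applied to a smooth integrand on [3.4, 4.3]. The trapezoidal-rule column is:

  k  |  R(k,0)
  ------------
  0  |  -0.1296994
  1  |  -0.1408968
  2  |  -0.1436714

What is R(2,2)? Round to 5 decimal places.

R(1,1) = (4·(-0.1408968) − (-0.1296994)) / 3 = -0.1446293
R(2,1) = (4·(-0.1436714) − (-0.1408968)) / 3 = -0.1445963
R(2,2) = -0.1445963 + (-0.1445963 − (-0.1446293))/15 = -0.1445941

-0.14459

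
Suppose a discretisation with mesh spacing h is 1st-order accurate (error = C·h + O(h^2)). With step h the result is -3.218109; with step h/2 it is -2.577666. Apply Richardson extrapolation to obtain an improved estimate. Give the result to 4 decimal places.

-1.9372

Extrapolated value = (2·A(h/2) − A(h)) / (2 − 1)
= (2·(-2.577666) − (-3.218109)) / 1
= -1.937223 / 1 = -1.937223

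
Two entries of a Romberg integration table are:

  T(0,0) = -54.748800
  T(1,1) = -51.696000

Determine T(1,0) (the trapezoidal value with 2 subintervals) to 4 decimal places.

From T(1,1) = (4·T(1,0) − T(0,0))/3, solve for T(1,0):
4·T(1,0) = 3·(-51.696000) + (-54.748800) = -209.836800
T(1,0) = -52.459200

-52.4592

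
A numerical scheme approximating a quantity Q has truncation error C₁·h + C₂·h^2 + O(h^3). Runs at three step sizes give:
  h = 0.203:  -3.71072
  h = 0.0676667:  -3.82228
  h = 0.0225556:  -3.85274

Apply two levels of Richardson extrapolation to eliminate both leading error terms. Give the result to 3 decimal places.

-3.867

First eliminate the h term (factor 3^1 = 3):
  B₁ = (3·(-3.82228) − (-3.71072))/2 = -3.87806
  B₂ = (3·(-3.85274) − (-3.82228))/2 = -3.86797
Then eliminate the h^2 term (factor 3^2 = 9):
  (9·(-3.86797) − (-3.87806))/8 = -3.86671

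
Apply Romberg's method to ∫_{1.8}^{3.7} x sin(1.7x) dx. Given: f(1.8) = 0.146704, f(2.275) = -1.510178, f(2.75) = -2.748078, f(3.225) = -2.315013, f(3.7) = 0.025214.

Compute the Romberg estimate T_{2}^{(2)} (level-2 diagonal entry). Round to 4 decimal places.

T_{0}^{(0)} (trapezoid, 1 panel, h=1.9000): 0.163322
T_{1}^{(0)} (trapezoid, 2 panels, h=0.9500): -2.529013
T_{2}^{(0)} (trapezoid, 4 panels, h=0.4750): -3.081472
T_{1}^{(1)} = -2.529013 + (-2.529013 − 0.163322)/3 = -3.426458
T_{2}^{(1)} = -3.081472 + (-3.081472 − (-2.529013))/3 = -3.265625
T_{2}^{(2)} = -3.265625 + (-3.265625 − (-3.426458))/15 = -3.254903

-3.2549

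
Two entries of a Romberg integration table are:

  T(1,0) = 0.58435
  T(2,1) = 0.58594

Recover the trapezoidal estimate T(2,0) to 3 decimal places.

From T(2,1) = (4·T(2,0) − T(1,0))/3, solve for T(2,0):
4·T(2,0) = 3·0.58594 + 0.58435 = 2.34217
T(2,0) = 0.58554

0.586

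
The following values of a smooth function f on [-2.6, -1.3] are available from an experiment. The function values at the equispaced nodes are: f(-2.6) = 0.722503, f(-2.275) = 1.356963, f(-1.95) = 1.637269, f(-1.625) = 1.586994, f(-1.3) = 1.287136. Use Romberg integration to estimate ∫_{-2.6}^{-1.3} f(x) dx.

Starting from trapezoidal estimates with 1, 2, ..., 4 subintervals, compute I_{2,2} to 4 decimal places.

I_{0,0} (trapezoid, 1 panel, h=1.3000): 1.306265
I_{1,0} (trapezoid, 2 panels, h=0.6500): 1.717358
I_{2,0} (trapezoid, 4 panels, h=0.3250): 1.815465
I_{1,1} = 1.717358 + (1.717358 − 1.306265)/3 = 1.854389
I_{2,1} = 1.815465 + (1.815465 − 1.717358)/3 = 1.848167
I_{2,2} = 1.848167 + (1.848167 − 1.854389)/15 = 1.847752

1.8478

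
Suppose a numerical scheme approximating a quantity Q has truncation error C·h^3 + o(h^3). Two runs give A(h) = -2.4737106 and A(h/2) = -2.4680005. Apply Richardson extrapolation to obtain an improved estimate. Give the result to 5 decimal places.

Extrapolated value = (8·A(h/2) − A(h)) / (8 − 1)
= (8·(-2.4680005) − (-2.4737106)) / 7
= -17.2702934 / 7 = -2.4671848

-2.46718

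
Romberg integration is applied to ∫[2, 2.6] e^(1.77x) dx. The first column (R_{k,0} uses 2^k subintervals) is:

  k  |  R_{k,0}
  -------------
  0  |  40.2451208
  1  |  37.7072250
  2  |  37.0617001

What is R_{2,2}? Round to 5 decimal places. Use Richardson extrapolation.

36.84554

R_{1,1} = (4·37.7072250 − 40.2451208) / 3 = 36.8612597
R_{2,1} = 37.0617001 + (37.0617001 − 37.7072250)/3 = 36.8465251
R_{2,2} = (16·36.8465251 − 36.8612597) / 15 = 36.8455428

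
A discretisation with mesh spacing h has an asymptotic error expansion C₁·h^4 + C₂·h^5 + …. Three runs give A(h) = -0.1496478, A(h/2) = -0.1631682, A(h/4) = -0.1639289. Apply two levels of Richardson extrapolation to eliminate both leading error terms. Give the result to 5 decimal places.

-0.16398

First eliminate the h^4 term (factor 2^4 = 16):
  B₁ = (16·(-0.1631682) − (-0.1496478))/15 = -0.1640696
  B₂ = (16·(-0.1639289) − (-0.1631682))/15 = -0.1639796
Then eliminate the h^5 term (factor 2^5 = 32):
  (32·(-0.1639796) − (-0.1640696))/31 = -0.1639767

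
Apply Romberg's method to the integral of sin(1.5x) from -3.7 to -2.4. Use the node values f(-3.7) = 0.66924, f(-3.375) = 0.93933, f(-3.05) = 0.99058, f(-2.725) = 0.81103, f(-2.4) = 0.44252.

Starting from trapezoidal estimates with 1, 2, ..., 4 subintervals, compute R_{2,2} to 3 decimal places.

R_{0,0} (trapezoid, 1 panel, h=1.3000): 0.72264
R_{1,0} (trapezoid, 2 panels, h=0.6500): 1.00520
R_{2,0} (trapezoid, 4 panels, h=0.3250): 1.07147
R_{1,1} = 1.00520 + (1.00520 − 0.72264)/3 = 1.09939
R_{2,1} = 1.07147 + (1.07147 − 1.00520)/3 = 1.09356
R_{2,2} = 1.09356 + (1.09356 − 1.09939)/15 = 1.09317

1.093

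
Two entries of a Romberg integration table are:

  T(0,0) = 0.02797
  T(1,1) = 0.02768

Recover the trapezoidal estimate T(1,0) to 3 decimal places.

0.028

From T(1,1) = (4·T(1,0) − T(0,0))/3, solve for T(1,0):
4·T(1,0) = 3·0.02768 + 0.02797 = 0.11101
T(1,0) = 0.02775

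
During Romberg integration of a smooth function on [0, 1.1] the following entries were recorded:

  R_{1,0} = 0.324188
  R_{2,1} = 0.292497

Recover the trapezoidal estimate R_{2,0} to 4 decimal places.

From R_{2,1} = (4·R_{2,0} − R_{1,0})/3, solve for R_{2,0}:
4·R_{2,0} = 3·0.292497 + 0.324188 = 1.201679
R_{2,0} = 0.300420

0.3004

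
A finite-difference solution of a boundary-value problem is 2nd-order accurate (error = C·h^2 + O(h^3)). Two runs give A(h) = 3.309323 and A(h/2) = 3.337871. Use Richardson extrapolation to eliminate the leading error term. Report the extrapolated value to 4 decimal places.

3.3474

The leading error scales as h^2; refining by a factor of 2 reduces it by 2^2 = 4.
Extrapolated value = (4·A(h/2) − A(h)) / (4 − 1)
= (4·3.337871 − 3.309323) / 3
= 10.042161 / 3 = 3.347387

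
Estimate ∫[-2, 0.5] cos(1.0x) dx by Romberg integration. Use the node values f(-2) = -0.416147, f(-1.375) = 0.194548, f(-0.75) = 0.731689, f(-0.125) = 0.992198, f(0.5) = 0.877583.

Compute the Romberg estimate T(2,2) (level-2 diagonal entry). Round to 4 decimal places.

T(0,0) (trapezoid, 1 panel, h=2.5000): 0.576795
T(1,0) (trapezoid, 2 panels, h=1.2500): 1.203009
T(2,0) (trapezoid, 4 panels, h=0.6250): 1.343221
T(1,1) = 1.203009 + (1.203009 − 0.576795)/3 = 1.411747
T(2,1) = 1.343221 + (1.343221 − 1.203009)/3 = 1.389958
T(2,2) = 1.389958 + (1.389958 − 1.411747)/15 = 1.388505

1.3885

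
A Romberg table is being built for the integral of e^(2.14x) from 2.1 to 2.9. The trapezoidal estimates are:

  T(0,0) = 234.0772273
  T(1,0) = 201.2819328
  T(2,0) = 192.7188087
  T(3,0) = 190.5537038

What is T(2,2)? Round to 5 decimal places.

189.83205

Richardson extrapolation on the trapezoidal column (denominator 4−1=3):
T(1,1) = 201.2819328 + (201.2819328 − 234.0772273)/3 = 190.3501680
T(2,1) = (4·192.7188087 − 201.2819328) / 3 = 189.8644340
T(2,2) = 189.8644340 + (189.8644340 − 190.3501680)/15 = 189.8320517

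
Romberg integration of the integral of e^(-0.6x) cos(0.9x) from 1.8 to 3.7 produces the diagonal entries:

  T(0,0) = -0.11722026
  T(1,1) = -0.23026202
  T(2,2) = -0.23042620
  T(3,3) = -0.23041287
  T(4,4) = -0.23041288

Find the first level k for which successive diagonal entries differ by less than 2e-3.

|T(1,1) − T(0,0)| = 0.11304176 ≥ 2e-3
|T(2,2) − T(1,1)| = 0.00016418 < 2e-3

k = 2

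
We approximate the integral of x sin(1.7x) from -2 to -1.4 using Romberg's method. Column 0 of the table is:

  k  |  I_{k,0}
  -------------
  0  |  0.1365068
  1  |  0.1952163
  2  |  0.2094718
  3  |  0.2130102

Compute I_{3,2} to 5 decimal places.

Richardson extrapolation on the trapezoidal column (denominator 4−1=3):
I_{2,1} = 0.2094718 + (0.2094718 − 0.1952163)/3 = 0.2142236
I_{3,1} = (4·0.2130102 − 0.2094718) / 3 = 0.2141897
I_{3,2} = (16·0.2141897 − 0.2142236) / 15 = 0.2141874

0.21419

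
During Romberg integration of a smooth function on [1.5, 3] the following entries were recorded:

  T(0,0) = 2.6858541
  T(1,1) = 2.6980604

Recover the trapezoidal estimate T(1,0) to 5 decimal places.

From T(1,1) = (4·T(1,0) − T(0,0))/3, solve for T(1,0):
4·T(1,0) = 3·2.6980604 + 2.6858541 = 10.7800353
T(1,0) = 2.6950088

2.69501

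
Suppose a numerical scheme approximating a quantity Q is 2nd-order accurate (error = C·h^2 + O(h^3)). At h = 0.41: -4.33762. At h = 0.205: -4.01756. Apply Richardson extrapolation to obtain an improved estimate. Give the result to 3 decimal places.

-3.911

The leading error scales as h^2; refining by a factor of 2 reduces it by 2^2 = 4.
Extrapolated value = (4·A(h/2) − A(h)) / (4 − 1)
= (4·(-4.01756) − (-4.33762)) / 3
= -11.73262 / 3 = -3.91087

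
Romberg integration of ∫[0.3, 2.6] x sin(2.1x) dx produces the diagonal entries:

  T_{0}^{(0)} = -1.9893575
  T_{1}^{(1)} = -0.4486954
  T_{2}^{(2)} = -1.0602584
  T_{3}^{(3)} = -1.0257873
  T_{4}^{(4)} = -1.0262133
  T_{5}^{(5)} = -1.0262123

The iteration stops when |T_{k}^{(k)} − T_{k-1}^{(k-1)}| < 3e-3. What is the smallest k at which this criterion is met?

k = 4

|T_{1}^{(1)} − T_{0}^{(0)}| = 1.5406621 ≥ 3e-3
|T_{2}^{(2)} − T_{1}^{(1)}| = 0.6115630 ≥ 3e-3
|T_{3}^{(3)} − T_{2}^{(2)}| = 0.0344711 ≥ 3e-3
|T_{4}^{(4)} − T_{3}^{(3)}| = 0.0004260 < 3e-3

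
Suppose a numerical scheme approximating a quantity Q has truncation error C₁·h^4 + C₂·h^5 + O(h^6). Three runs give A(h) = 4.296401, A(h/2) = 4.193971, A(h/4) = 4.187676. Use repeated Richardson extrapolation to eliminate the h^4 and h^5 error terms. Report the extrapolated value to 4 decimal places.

First eliminate the h^4 term (factor 2^4 = 16):
  B₁ = (16·4.193971 − 4.296401)/15 = 4.187142
  B₂ = (16·4.187676 − 4.193971)/15 = 4.187256
Then eliminate the h^5 term (factor 2^5 = 32):
  (32·4.187256 − 4.187142)/31 = 4.187260

4.1873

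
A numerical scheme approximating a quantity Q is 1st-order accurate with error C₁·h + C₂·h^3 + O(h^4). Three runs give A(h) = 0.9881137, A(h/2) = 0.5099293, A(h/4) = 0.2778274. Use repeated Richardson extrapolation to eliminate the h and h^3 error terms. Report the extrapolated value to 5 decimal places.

0.04772

First eliminate the h term (factor 2^1 = 2):
  B₁ = (2·0.5099293 − 0.9881137)/1 = 0.0317449
  B₂ = (2·0.2778274 − 0.5099293)/1 = 0.0457255
Then eliminate the h^3 term (factor 2^3 = 8):
  (8·0.0457255 − 0.0317449)/7 = 0.0477227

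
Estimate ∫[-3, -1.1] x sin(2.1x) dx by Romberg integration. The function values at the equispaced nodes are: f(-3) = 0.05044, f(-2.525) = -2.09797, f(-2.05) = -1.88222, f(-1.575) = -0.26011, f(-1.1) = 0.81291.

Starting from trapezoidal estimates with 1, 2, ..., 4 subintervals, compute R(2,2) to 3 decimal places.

R(0,0) (trapezoid, 1 panel, h=1.9000): 0.82018
R(1,0) (trapezoid, 2 panels, h=0.9500): -1.37802
R(2,0) (trapezoid, 4 panels, h=0.4750): -1.80910
R(1,1) = -1.37802 + (-1.37802 − 0.82018)/3 = -2.11075
R(2,1) = -1.80910 + (-1.80910 − (-1.37802))/3 = -1.95279
R(2,2) = -1.95279 + (-1.95279 − (-2.11075))/15 = -1.94226

-1.942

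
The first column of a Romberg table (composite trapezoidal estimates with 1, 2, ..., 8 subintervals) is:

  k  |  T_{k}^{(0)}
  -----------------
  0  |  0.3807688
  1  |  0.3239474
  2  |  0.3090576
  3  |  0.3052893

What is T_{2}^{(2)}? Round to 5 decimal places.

0.30403

T_{1}^{(1)} = 0.3239474 + (0.3239474 − 0.3807688)/3 = 0.3050069
T_{2}^{(1)} = 0.3090576 + (0.3090576 − 0.3239474)/3 = 0.3040943
T_{2}^{(2)} = 0.3040943 + (0.3040943 − 0.3050069)/15 = 0.3040335
(Column j=1 coincides with Simpson's rule on the same nodes.)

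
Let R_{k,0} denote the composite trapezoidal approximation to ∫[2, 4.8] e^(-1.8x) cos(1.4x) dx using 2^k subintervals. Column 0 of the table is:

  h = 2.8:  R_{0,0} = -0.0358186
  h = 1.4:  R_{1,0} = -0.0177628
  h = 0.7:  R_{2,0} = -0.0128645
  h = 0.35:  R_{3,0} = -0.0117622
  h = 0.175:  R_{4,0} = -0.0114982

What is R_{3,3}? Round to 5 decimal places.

-0.01141

R_{1,1} = (4·(-0.0177628) − (-0.0358186)) / 3 = -0.0117442
R_{2,1} = -0.0128645 + (-0.0128645 − (-0.0177628))/3 = -0.0112317
R_{3,1} = -0.0117622 + (-0.0117622 − (-0.0128645))/3 = -0.0113948
R_{2,2} = (16·(-0.0112317) − (-0.0117442)) / 15 = -0.0111975
R_{3,2} = (16·(-0.0113948) − (-0.0112317)) / 15 = -0.0114057
R_{3,3} = (64·(-0.0114057) − (-0.0111975)) / 63 = -0.0114090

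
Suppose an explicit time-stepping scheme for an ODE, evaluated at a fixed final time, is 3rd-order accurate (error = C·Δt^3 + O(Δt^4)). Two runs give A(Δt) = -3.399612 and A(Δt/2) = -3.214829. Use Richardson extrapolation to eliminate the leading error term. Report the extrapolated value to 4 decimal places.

Extrapolated value = (8·A(Δt/2) − A(Δt)) / (8 − 1)
= (8·(-3.214829) − (-3.399612)) / 7
= -22.319020 / 7 = -3.188431

-3.1884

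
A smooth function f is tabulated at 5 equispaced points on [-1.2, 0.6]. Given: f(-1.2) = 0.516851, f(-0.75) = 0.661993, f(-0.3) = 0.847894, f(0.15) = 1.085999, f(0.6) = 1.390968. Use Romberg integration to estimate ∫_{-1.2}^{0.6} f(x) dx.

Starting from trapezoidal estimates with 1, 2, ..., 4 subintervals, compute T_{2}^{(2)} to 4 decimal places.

1.5893

T_{0}^{(0)} (trapezoid, 1 panel, h=1.8000): 1.717037
T_{1}^{(0)} (trapezoid, 2 panels, h=0.9000): 1.621623
T_{2}^{(0)} (trapezoid, 4 panels, h=0.4500): 1.597408
T_{1}^{(1)} = 1.621623 + (1.621623 − 1.717037)/3 = 1.589818
T_{2}^{(1)} = 1.597408 + (1.597408 − 1.621623)/3 = 1.589336
T_{2}^{(2)} = 1.589336 + (1.589336 − 1.589818)/15 = 1.589304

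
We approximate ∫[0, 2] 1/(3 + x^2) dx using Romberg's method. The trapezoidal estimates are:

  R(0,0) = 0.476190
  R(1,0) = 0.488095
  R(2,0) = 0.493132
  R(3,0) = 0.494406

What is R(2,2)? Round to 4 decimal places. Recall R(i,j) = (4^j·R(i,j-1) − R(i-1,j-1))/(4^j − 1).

0.4950

R(1,1) = 0.488095 + (0.488095 − 0.476190)/3 = 0.492063
R(2,1) = (4·0.493132 − 0.488095) / 3 = 0.494811
R(2,2) = (16·0.494811 − 0.492063) / 15 = 0.494994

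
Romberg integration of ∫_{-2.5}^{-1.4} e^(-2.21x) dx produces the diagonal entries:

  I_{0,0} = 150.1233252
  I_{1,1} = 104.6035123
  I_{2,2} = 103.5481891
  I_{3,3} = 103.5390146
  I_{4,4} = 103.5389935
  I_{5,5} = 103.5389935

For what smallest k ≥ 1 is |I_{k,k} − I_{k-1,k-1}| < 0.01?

k = 3

|I_{1,1} − I_{0,0}| = 45.5198129 ≥ 0.01
|I_{2,2} − I_{1,1}| = 1.0553232 ≥ 0.01
|I_{3,3} − I_{2,2}| = 0.0091745 < 0.01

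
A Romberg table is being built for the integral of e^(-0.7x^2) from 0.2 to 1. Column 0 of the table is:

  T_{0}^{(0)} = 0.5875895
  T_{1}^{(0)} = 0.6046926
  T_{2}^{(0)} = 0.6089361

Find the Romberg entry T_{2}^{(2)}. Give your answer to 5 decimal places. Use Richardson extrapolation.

T_{1}^{(1)} = 0.6046926 + (0.6046926 − 0.5875895)/3 = 0.6103936
T_{2}^{(1)} = (4·0.6089361 − 0.6046926) / 3 = 0.6103506
T_{2}^{(2)} = 0.6103506 + (0.6103506 − 0.6103936)/15 = 0.6103477

0.61035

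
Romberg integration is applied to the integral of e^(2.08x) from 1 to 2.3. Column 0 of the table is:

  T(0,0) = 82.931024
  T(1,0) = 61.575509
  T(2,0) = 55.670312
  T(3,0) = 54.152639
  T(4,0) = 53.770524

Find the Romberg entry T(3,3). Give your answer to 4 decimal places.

53.6429

T(1,1) = (4·61.575509 − 82.931024) / 3 = 54.457004
T(2,1) = (4·55.670312 − 61.575509) / 3 = 53.701913
T(3,1) = 54.152639 + (54.152639 − 55.670312)/3 = 53.646748
T(2,2) = 53.701913 + (53.701913 − 54.457004)/15 = 53.651574
T(3,2) = 53.646748 + (53.646748 − 53.701913)/15 = 53.643070
T(3,3) = (64·53.643070 − 53.651574) / 63 = 53.642935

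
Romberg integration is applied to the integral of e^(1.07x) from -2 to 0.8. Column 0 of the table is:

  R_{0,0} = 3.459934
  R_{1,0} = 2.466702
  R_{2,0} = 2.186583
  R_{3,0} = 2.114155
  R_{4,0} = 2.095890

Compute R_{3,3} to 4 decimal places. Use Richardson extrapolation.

R_{1,1} = (4·2.466702 − 3.459934) / 3 = 2.135625
R_{2,1} = (4·2.186583 − 2.466702) / 3 = 2.093210
R_{3,1} = (4·2.114155 − 2.186583) / 3 = 2.090012
R_{2,2} = 2.093210 + (2.093210 − 2.135625)/15 = 2.090382
R_{3,2} = 2.090012 + (2.090012 − 2.093210)/15 = 2.089799
R_{3,3} = (64·2.089799 − 2.090382) / 63 = 2.089790

2.0898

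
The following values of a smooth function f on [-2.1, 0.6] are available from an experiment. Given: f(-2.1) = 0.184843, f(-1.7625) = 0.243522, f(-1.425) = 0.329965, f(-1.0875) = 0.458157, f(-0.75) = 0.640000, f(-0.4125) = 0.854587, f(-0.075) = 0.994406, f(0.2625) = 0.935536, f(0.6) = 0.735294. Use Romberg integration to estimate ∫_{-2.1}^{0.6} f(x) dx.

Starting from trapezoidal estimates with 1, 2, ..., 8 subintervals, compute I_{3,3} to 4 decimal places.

1.6650

I_{0,0} (trapezoid, 1 panel, h=2.7000): 1.242185
I_{1,0} (trapezoid, 2 panels, h=1.3500): 1.485092
I_{2,0} (trapezoid, 4 panels, h=0.6750): 1.636497
I_{3,0} (trapezoid, 8 panels, h=0.3375): 1.659232
I_{1,1} = 1.485092 + (1.485092 − 1.242185)/3 = 1.566061
I_{2,1} = 1.636497 + (1.636497 − 1.485092)/3 = 1.686965
I_{3,1} = 1.659232 + (1.659232 − 1.636497)/3 = 1.666810
I_{2,2} = 1.686965 + (1.686965 − 1.566061)/15 = 1.695025
I_{3,2} = 1.666810 + (1.666810 − 1.686965)/15 = 1.665466
I_{3,3} = 1.665466 + (1.665466 − 1.695025)/63 = 1.664997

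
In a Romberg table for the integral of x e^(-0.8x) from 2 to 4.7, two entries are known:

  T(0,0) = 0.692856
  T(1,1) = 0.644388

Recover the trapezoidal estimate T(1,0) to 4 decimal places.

0.6565

From T(1,1) = (4·T(1,0) − T(0,0))/3, solve for T(1,0):
4·T(1,0) = 3·0.644388 + 0.692856 = 2.626020
T(1,0) = 0.656505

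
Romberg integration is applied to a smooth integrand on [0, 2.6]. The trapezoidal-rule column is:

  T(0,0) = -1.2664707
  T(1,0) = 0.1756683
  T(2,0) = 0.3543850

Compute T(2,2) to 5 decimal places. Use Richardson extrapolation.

0.39780

T(1,1) = 0.1756683 + (0.1756683 − (-1.2664707))/3 = 0.6563813
T(2,1) = (4·0.3543850 − 0.1756683) / 3 = 0.4139572
T(2,2) = 0.4139572 + (0.4139572 − 0.6563813)/15 = 0.3977956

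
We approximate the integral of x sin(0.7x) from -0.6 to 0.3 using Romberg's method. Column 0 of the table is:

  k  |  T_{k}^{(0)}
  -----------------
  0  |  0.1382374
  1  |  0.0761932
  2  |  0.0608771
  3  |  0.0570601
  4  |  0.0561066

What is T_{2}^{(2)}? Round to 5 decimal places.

Richardson extrapolation on the trapezoidal column (denominator 4−1=3):
T_{1}^{(1)} = (4·0.0761932 − 0.1382374) / 3 = 0.0555118
T_{2}^{(1)} = (4·0.0608771 − 0.0761932) / 3 = 0.0557717
T_{2}^{(2)} = 0.0557717 + (0.0557717 − 0.0555118)/15 = 0.0557890
(Column j=1 coincides with Simpson's rule on the same nodes.)

0.05579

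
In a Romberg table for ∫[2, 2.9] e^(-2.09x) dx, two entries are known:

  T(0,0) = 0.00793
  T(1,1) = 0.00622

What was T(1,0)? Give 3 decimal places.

0.007

From T(1,1) = (4·T(1,0) − T(0,0))/3, solve for T(1,0):
4·T(1,0) = 3·0.00622 + 0.00793 = 0.02659
T(1,0) = 0.00665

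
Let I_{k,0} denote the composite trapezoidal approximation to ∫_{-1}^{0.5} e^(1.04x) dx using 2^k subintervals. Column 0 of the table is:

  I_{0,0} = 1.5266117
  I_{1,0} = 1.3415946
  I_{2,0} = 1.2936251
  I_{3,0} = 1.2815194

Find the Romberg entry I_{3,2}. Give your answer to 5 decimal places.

1.27747

I_{2,1} = 1.2936251 + (1.2936251 − 1.3415946)/3 = 1.2776353
I_{3,1} = 1.2815194 + (1.2815194 − 1.2936251)/3 = 1.2774842
I_{3,2} = 1.2774842 + (1.2774842 − 1.2776353)/15 = 1.2774741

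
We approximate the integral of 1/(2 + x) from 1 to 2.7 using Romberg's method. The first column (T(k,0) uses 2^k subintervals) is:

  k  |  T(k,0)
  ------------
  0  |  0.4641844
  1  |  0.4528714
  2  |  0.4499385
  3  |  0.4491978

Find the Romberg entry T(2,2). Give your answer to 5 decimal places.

0.44895

Richardson extrapolation on the trapezoidal column (denominator 4−1=3):
T(1,1) = 0.4528714 + (0.4528714 − 0.4641844)/3 = 0.4491004
T(2,1) = (4·0.4499385 − 0.4528714) / 3 = 0.4489609
T(2,2) = 0.4489609 + (0.4489609 − 0.4491004)/15 = 0.4489516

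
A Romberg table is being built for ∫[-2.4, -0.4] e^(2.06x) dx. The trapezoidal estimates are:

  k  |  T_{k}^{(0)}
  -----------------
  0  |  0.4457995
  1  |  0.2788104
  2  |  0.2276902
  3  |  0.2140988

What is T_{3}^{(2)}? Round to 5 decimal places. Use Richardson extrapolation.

T_{2}^{(1)} = (4·0.2276902 − 0.2788104) / 3 = 0.2106501
T_{3}^{(1)} = 0.2140988 + (0.2140988 − 0.2276902)/3 = 0.2095683
T_{3}^{(2)} = (16·0.2095683 − 0.2106501) / 15 = 0.2094962

0.20950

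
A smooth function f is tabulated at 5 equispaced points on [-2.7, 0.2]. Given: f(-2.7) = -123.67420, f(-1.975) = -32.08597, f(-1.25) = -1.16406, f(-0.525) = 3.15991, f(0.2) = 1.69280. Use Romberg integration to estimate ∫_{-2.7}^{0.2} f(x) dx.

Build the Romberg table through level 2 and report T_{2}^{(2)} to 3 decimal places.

T_{0}^{(0)} (trapezoid, 1 panel, h=2.9000): -176.87303
T_{1}^{(0)} (trapezoid, 2 panels, h=1.4500): -90.12440
T_{2}^{(0)} (trapezoid, 4 panels, h=0.7250): -66.03359
T_{1}^{(1)} = -90.12440 + (-90.12440 − (-176.87303))/3 = -61.20819
T_{2}^{(1)} = -66.03359 + (-66.03359 − (-90.12440))/3 = -58.00332
T_{2}^{(2)} = -58.00332 + (-58.00332 − (-61.20819))/15 = -57.78966

-57.790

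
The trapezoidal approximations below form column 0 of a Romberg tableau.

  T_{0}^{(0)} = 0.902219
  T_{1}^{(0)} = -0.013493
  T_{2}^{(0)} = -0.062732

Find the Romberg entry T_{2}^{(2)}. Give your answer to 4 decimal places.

-0.0632

T_{1}^{(1)} = (4·(-0.013493) − 0.902219) / 3 = -0.318730
T_{2}^{(1)} = (4·(-0.062732) − (-0.013493)) / 3 = -0.079145
T_{2}^{(2)} = (16·(-0.079145) − (-0.318730)) / 15 = -0.063173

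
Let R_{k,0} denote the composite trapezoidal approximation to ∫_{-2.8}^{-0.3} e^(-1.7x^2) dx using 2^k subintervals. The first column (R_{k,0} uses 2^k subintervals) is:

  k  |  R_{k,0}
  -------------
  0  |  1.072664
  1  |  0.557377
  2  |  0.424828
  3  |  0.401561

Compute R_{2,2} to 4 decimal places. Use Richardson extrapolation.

0.3803

Richardson extrapolation on the trapezoidal column (denominator 4−1=3):
R_{1,1} = (4·0.557377 − 1.072664) / 3 = 0.385615
R_{2,1} = 0.424828 + (0.424828 − 0.557377)/3 = 0.380645
R_{2,2} = (16·0.380645 − 0.385615) / 15 = 0.380314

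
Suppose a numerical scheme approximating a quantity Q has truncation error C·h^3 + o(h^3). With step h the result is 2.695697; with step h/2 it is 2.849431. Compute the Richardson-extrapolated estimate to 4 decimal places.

2.8714

The leading error scales as h^3; refining by a factor of 2 reduces it by 2^3 = 8.
Extrapolated value = (8·A(h/2) − A(h)) / (8 − 1)
= (8·2.849431 − 2.695697) / 7
= 20.099751 / 7 = 2.871393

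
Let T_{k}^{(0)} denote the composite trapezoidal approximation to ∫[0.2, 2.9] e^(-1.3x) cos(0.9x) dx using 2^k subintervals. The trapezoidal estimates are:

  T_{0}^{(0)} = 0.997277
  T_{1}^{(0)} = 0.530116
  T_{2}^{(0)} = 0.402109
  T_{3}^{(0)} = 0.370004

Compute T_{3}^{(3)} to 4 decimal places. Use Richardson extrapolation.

0.3593

Richardson extrapolation on the trapezoidal column (denominator 4−1=3):
T_{1}^{(1)} = 0.530116 + (0.530116 − 0.997277)/3 = 0.374396
T_{2}^{(1)} = (4·0.402109 − 0.530116) / 3 = 0.359440
T_{3}^{(1)} = (4·0.370004 − 0.402109) / 3 = 0.359302
T_{2}^{(2)} = 0.359440 + (0.359440 − 0.374396)/15 = 0.358443
T_{3}^{(2)} = (16·0.359302 − 0.359440) / 15 = 0.359293
T_{3}^{(3)} = 0.359293 + (0.359293 − 0.358443)/63 = 0.359306
(Column j=1 coincides with Simpson's rule on the same nodes.)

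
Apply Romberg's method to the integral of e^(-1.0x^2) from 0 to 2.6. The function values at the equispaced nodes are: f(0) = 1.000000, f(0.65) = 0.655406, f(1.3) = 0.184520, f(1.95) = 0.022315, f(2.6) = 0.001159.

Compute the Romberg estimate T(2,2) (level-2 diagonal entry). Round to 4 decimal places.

T(0,0) (trapezoid, 1 panel, h=2.6000): 1.301507
T(1,0) (trapezoid, 2 panels, h=1.3000): 0.890629
T(2,0) (trapezoid, 4 panels, h=0.6500): 0.885833
T(1,1) = 0.890629 + (0.890629 − 1.301507)/3 = 0.753670
T(2,1) = 0.885833 + (0.885833 − 0.890629)/3 = 0.884234
T(2,2) = 0.884234 + (0.884234 − 0.753670)/15 = 0.892938

0.8929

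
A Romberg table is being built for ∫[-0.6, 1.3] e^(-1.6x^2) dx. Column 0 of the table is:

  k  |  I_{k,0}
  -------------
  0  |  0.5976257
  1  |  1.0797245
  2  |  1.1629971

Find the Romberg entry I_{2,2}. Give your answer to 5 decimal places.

1.18744

Richardson extrapolation on the trapezoidal column (denominator 4−1=3):
I_{1,1} = (4·1.0797245 − 0.5976257) / 3 = 1.2404241
I_{2,1} = 1.1629971 + (1.1629971 − 1.0797245)/3 = 1.1907546
I_{2,2} = (16·1.1907546 − 1.2404241) / 15 = 1.1874433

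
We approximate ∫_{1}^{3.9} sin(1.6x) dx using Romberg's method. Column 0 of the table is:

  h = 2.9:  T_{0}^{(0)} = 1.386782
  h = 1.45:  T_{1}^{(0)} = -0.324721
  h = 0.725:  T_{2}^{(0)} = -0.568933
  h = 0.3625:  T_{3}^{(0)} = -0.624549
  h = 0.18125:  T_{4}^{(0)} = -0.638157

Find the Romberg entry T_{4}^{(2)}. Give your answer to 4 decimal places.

-0.6427

Richardson extrapolation on the trapezoidal column (denominator 4−1=3):
T_{3}^{(1)} = (4·(-0.624549) − (-0.568933)) / 3 = -0.643088
T_{4}^{(1)} = -0.638157 + (-0.638157 − (-0.624549))/3 = -0.642693
T_{4}^{(2)} = (16·(-0.642693) − (-0.643088)) / 15 = -0.642667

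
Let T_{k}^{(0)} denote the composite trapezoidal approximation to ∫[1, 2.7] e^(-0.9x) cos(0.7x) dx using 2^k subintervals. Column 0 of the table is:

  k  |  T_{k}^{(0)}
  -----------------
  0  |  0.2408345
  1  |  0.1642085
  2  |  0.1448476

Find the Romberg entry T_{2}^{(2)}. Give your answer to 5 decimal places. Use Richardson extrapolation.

0.13838

T_{1}^{(1)} = (4·0.1642085 − 0.2408345) / 3 = 0.1386665
T_{2}^{(1)} = (4·0.1448476 − 0.1642085) / 3 = 0.1383940
T_{2}^{(2)} = 0.1383940 + (0.1383940 − 0.1386665)/15 = 0.1383758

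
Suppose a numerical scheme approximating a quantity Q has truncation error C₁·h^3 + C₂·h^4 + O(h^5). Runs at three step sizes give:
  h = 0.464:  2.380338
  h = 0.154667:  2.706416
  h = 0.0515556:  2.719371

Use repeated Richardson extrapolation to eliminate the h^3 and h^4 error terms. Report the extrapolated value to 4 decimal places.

2.7199

First eliminate the h^3 term (factor 3^3 = 27):
  B₁ = (27·2.706416 − 2.380338)/26 = 2.718957
  B₂ = (27·2.719371 − 2.706416)/26 = 2.719869
Then eliminate the h^4 term (factor 3^4 = 81):
  (81·2.719869 − 2.718957)/80 = 2.719880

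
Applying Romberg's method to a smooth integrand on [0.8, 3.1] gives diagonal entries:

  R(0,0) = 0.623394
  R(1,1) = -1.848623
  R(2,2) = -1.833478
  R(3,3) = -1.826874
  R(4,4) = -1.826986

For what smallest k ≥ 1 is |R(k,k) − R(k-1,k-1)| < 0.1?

|R(1,1) − R(0,0)| = 2.472017 ≥ 0.1
|R(2,2) − R(1,1)| = 0.015145 < 0.1

k = 2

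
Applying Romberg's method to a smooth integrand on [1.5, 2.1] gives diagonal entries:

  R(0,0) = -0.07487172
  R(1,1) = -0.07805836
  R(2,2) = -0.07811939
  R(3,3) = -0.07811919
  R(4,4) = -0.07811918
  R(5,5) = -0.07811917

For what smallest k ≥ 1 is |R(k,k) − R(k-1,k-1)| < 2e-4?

k = 2

|R(1,1) − R(0,0)| = 0.00318664 ≥ 2e-4
|R(2,2) − R(1,1)| = 0.00006103 < 2e-4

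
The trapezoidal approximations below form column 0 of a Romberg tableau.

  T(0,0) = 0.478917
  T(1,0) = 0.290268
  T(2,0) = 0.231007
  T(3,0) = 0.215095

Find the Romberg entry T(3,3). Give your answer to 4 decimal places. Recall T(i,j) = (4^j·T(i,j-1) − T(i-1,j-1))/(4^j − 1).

0.2097

T(1,1) = 0.290268 + (0.290268 − 0.478917)/3 = 0.227385
T(2,1) = 0.231007 + (0.231007 − 0.290268)/3 = 0.211253
T(3,1) = (4·0.215095 − 0.231007) / 3 = 0.209791
T(2,2) = (16·0.211253 − 0.227385) / 15 = 0.210178
T(3,2) = (16·0.209791 − 0.211253) / 15 = 0.209694
T(3,3) = (64·0.209694 − 0.210178) / 63 = 0.209686
(Column j=1 coincides with Simpson's rule on the same nodes.)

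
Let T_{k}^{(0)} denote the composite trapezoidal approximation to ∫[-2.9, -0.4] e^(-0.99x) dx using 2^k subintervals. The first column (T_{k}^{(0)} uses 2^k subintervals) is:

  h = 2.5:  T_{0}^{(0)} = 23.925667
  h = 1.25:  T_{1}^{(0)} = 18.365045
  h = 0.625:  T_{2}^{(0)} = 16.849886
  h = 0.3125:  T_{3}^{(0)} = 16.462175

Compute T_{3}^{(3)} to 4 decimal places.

16.3321

T_{1}^{(1)} = 18.365045 + (18.365045 − 23.925667)/3 = 16.511504
T_{2}^{(1)} = 16.849886 + (16.849886 − 18.365045)/3 = 16.344833
T_{3}^{(1)} = 16.462175 + (16.462175 − 16.849886)/3 = 16.332938
T_{2}^{(2)} = 16.344833 + (16.344833 − 16.511504)/15 = 16.333722
T_{3}^{(2)} = 16.332938 + (16.332938 − 16.344833)/15 = 16.332145
T_{3}^{(3)} = (64·16.332145 − 16.333722) / 63 = 16.332120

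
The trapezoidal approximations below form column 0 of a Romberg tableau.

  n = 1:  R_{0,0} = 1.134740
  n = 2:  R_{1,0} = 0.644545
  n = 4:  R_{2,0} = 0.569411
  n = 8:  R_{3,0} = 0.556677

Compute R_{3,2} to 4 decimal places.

0.5530

R_{2,1} = 0.569411 + (0.569411 − 0.644545)/3 = 0.544366
R_{3,1} = 0.556677 + (0.556677 − 0.569411)/3 = 0.552432
R_{3,2} = (16·0.552432 − 0.544366) / 15 = 0.552970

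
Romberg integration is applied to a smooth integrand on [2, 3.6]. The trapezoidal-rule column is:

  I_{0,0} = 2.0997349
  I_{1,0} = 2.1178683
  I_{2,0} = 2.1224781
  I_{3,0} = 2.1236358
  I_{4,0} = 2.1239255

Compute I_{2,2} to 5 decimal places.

I_{1,1} = 2.1178683 + (2.1178683 − 2.0997349)/3 = 2.1239128
I_{2,1} = (4·2.1224781 − 2.1178683) / 3 = 2.1240147
I_{2,2} = 2.1240147 + (2.1240147 − 2.1239128)/15 = 2.1240215

2.12402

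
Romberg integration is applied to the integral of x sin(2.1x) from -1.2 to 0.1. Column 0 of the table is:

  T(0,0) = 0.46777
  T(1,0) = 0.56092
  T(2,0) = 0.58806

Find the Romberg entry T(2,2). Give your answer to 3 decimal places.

0.597

Richardson extrapolation on the trapezoidal column (denominator 4−1=3):
T(1,1) = 0.56092 + (0.56092 − 0.46777)/3 = 0.59197
T(2,1) = 0.58806 + (0.58806 − 0.56092)/3 = 0.59711
T(2,2) = 0.59711 + (0.59711 − 0.59197)/15 = 0.59745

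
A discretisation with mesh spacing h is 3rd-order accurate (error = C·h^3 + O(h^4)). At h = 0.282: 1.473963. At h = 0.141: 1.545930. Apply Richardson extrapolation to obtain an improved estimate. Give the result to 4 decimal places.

1.5562

Extrapolated value = (8·A(h/2) − A(h)) / (8 − 1)
= (8·1.545930 − 1.473963) / 7
= 10.893477 / 7 = 1.556211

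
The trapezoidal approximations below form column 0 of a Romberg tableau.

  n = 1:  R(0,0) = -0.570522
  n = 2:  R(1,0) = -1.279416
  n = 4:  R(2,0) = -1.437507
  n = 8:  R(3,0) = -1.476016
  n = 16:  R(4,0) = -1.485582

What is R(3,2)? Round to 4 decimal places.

-1.4888

R(2,1) = (4·(-1.437507) − (-1.279416)) / 3 = -1.490204
R(3,1) = (4·(-1.476016) − (-1.437507)) / 3 = -1.488852
R(3,2) = -1.488852 + (-1.488852 − (-1.490204))/15 = -1.488762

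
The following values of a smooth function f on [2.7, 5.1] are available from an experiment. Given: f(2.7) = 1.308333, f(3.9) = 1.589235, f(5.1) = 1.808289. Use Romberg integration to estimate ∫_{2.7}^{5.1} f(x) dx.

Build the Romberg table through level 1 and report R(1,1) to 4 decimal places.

R(0,0) (trapezoid, 1 panel, h=2.4000): 3.739946
R(1,0) (trapezoid, 2 panels, h=1.2000): 3.777055
R(1,1) = 3.777055 + (3.777055 − 3.739946)/3 = 3.789425

3.7894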